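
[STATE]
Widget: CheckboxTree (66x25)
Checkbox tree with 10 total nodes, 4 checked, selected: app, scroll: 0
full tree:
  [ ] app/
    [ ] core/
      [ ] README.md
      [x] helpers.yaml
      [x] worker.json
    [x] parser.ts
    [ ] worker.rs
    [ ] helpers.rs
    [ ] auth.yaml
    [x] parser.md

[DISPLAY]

>[-] app/                                                         
   [-] core/                                                      
     [ ] README.md                                                
     [x] helpers.yaml                                             
     [x] worker.json                                              
   [x] parser.ts                                                  
   [ ] worker.rs                                                  
   [ ] helpers.rs                                                 
   [ ] auth.yaml                                                  
   [x] parser.md                                                  
                                                                  
                                                                  
                                                                  
                                                                  
                                                                  
                                                                  
                                                                  
                                                                  
                                                                  
                                                                  
                                                                  
                                                                  
                                                                  
                                                                  
                                                                  


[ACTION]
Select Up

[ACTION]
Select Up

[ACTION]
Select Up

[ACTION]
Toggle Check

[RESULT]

>[x] app/                                                         
   [x] core/                                                      
     [x] README.md                                                
     [x] helpers.yaml                                             
     [x] worker.json                                              
   [x] parser.ts                                                  
   [x] worker.rs                                                  
   [x] helpers.rs                                                 
   [x] auth.yaml                                                  
   [x] parser.md                                                  
                                                                  
                                                                  
                                                                  
                                                                  
                                                                  
                                                                  
                                                                  
                                                                  
                                                                  
                                                                  
                                                                  
                                                                  
                                                                  
                                                                  
                                                                  


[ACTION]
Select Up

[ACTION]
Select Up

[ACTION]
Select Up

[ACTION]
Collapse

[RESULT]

>[x] app/                                                         
                                                                  
                                                                  
                                                                  
                                                                  
                                                                  
                                                                  
                                                                  
                                                                  
                                                                  
                                                                  
                                                                  
                                                                  
                                                                  
                                                                  
                                                                  
                                                                  
                                                                  
                                                                  
                                                                  
                                                                  
                                                                  
                                                                  
                                                                  
                                                                  


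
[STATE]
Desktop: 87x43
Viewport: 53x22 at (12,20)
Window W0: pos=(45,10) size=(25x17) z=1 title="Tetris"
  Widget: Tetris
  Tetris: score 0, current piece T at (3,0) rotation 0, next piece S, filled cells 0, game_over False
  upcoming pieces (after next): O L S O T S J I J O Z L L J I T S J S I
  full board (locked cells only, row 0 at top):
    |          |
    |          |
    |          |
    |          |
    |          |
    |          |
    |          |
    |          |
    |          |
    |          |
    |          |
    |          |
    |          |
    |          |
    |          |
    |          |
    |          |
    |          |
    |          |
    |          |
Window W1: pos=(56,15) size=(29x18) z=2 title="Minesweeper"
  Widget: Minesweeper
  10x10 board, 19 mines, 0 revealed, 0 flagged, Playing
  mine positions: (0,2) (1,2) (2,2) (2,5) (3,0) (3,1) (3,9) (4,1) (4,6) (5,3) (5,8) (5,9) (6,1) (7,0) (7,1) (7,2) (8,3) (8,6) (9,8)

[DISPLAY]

                                 ┃          ┃■■■■■■■■
                                 ┃          ┃■■■■■■■■
                                 ┃          ┃■■■■■■■■
                                 ┃          ┃■■■■■■■■
                                 ┃          ┃■■■■■■■■
                                 ┃          ┃■■■■■■■■
                                 ┗━━━━━━━━━━┃■■■■■■■■
                                            ┃■■■■■■■■
                                            ┃        
                                            ┃        
                                            ┃        
                                            ┃        
                                            ┗━━━━━━━━
                                                     
                                                     
                                                     
                                                     
                                                     
                                                     
                                                     
                                                     
                                                     


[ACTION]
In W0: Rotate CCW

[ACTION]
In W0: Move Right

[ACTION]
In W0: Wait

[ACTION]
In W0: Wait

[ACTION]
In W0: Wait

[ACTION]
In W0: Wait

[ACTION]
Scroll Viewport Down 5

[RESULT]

                                 ┃          ┃■■■■■■■■
                                 ┃          ┃■■■■■■■■
                                 ┃          ┃■■■■■■■■
                                 ┃          ┃■■■■■■■■
                                 ┃          ┃■■■■■■■■
                                 ┗━━━━━━━━━━┃■■■■■■■■
                                            ┃■■■■■■■■
                                            ┃        
                                            ┃        
                                            ┃        
                                            ┃        
                                            ┗━━━━━━━━
                                                     
                                                     
                                                     
                                                     
                                                     
                                                     
                                                     
                                                     
                                                     
                                                     


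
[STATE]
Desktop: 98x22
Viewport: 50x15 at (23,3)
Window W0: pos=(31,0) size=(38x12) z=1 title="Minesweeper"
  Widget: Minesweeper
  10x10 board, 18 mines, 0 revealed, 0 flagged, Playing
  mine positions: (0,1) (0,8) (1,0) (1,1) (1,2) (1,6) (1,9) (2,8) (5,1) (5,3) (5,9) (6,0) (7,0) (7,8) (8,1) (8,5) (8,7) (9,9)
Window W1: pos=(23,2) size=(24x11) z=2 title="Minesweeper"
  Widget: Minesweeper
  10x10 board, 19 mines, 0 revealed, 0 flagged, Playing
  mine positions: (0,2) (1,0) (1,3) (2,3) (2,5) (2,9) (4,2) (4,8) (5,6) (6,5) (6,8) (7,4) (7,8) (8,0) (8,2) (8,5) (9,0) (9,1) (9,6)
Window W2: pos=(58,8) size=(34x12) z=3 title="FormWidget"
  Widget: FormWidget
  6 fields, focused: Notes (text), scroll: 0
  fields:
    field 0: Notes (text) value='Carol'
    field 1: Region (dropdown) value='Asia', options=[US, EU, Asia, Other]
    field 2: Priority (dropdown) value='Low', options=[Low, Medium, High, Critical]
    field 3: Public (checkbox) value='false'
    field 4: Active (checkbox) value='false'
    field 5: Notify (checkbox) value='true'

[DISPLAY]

┃ Minesweeper          ┃                     ┃    
┠──────────────────────┨                     ┃    
┃■■■■■■■■■■            ┃                     ┃    
┃■■■■■■■■■■            ┃                     ┃    
┃■■■■■■■■■■            ┃                     ┃    
┃■■■■■■■■■■            ┃           ┏━━━━━━━━━━━━━━
┃■■■■■■■■■■            ┃           ┃ FormWidget   
┃■■■■■■■■■■            ┃           ┠──────────────
┃■■■■■■■■■■            ┃━━━━━━━━━━━┃> Notes:      
┗━━━━━━━━━━━━━━━━━━━━━━┛           ┃  Region:     
                                   ┃  Priority:   
                                   ┃  Public:     
                                   ┃  Active:     
                                   ┃  Notify:     
                                   ┃              


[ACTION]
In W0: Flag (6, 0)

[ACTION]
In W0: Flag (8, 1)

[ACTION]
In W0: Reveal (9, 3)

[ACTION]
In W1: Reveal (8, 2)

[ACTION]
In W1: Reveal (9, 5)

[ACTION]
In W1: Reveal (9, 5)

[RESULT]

┃ Minesweeper          ┃                     ┃    
┠──────────────────────┨                     ┃    
┃■■✹■■■■■■■            ┃                     ┃    
┃✹■■✹■■■■■■            ┃                     ┃    
┃■■■✹■✹■■■✹            ┃                     ┃    
┃■■■■■■■■■■            ┃           ┏━━━━━━━━━━━━━━
┃■■✹■■■■■✹■            ┃           ┃ FormWidget   
┃■■■■■■✹■■■            ┃           ┠──────────────
┃■■■■■✹■■✹■            ┃━━━━━━━━━━━┃> Notes:      
┗━━━━━━━━━━━━━━━━━━━━━━┛           ┃  Region:     
                                   ┃  Priority:   
                                   ┃  Public:     
                                   ┃  Active:     
                                   ┃  Notify:     
                                   ┃              


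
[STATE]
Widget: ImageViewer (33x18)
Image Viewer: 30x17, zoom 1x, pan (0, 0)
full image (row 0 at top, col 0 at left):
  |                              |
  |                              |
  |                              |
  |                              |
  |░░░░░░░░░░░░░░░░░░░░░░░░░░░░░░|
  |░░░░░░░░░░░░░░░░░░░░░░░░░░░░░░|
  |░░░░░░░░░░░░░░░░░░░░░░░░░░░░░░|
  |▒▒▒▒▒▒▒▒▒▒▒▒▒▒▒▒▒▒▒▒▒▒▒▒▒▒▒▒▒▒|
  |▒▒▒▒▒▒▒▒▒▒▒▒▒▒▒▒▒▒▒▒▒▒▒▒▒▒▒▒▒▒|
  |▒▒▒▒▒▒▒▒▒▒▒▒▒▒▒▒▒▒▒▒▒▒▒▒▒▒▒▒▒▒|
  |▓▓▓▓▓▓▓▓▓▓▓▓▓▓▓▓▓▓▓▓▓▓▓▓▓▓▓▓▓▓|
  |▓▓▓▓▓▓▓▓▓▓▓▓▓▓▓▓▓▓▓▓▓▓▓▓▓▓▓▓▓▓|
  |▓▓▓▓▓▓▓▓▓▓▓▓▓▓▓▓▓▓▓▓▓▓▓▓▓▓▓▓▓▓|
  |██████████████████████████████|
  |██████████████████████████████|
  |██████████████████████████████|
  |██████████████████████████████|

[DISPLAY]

                                 
                                 
                                 
                                 
░░░░░░░░░░░░░░░░░░░░░░░░░░░░░░   
░░░░░░░░░░░░░░░░░░░░░░░░░░░░░░   
░░░░░░░░░░░░░░░░░░░░░░░░░░░░░░   
▒▒▒▒▒▒▒▒▒▒▒▒▒▒▒▒▒▒▒▒▒▒▒▒▒▒▒▒▒▒   
▒▒▒▒▒▒▒▒▒▒▒▒▒▒▒▒▒▒▒▒▒▒▒▒▒▒▒▒▒▒   
▒▒▒▒▒▒▒▒▒▒▒▒▒▒▒▒▒▒▒▒▒▒▒▒▒▒▒▒▒▒   
▓▓▓▓▓▓▓▓▓▓▓▓▓▓▓▓▓▓▓▓▓▓▓▓▓▓▓▓▓▓   
▓▓▓▓▓▓▓▓▓▓▓▓▓▓▓▓▓▓▓▓▓▓▓▓▓▓▓▓▓▓   
▓▓▓▓▓▓▓▓▓▓▓▓▓▓▓▓▓▓▓▓▓▓▓▓▓▓▓▓▓▓   
██████████████████████████████   
██████████████████████████████   
██████████████████████████████   
██████████████████████████████   
                                 


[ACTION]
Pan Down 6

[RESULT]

░░░░░░░░░░░░░░░░░░░░░░░░░░░░░░   
▒▒▒▒▒▒▒▒▒▒▒▒▒▒▒▒▒▒▒▒▒▒▒▒▒▒▒▒▒▒   
▒▒▒▒▒▒▒▒▒▒▒▒▒▒▒▒▒▒▒▒▒▒▒▒▒▒▒▒▒▒   
▒▒▒▒▒▒▒▒▒▒▒▒▒▒▒▒▒▒▒▒▒▒▒▒▒▒▒▒▒▒   
▓▓▓▓▓▓▓▓▓▓▓▓▓▓▓▓▓▓▓▓▓▓▓▓▓▓▓▓▓▓   
▓▓▓▓▓▓▓▓▓▓▓▓▓▓▓▓▓▓▓▓▓▓▓▓▓▓▓▓▓▓   
▓▓▓▓▓▓▓▓▓▓▓▓▓▓▓▓▓▓▓▓▓▓▓▓▓▓▓▓▓▓   
██████████████████████████████   
██████████████████████████████   
██████████████████████████████   
██████████████████████████████   
                                 
                                 
                                 
                                 
                                 
                                 
                                 


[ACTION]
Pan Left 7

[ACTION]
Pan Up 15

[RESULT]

                                 
                                 
                                 
                                 
░░░░░░░░░░░░░░░░░░░░░░░░░░░░░░   
░░░░░░░░░░░░░░░░░░░░░░░░░░░░░░   
░░░░░░░░░░░░░░░░░░░░░░░░░░░░░░   
▒▒▒▒▒▒▒▒▒▒▒▒▒▒▒▒▒▒▒▒▒▒▒▒▒▒▒▒▒▒   
▒▒▒▒▒▒▒▒▒▒▒▒▒▒▒▒▒▒▒▒▒▒▒▒▒▒▒▒▒▒   
▒▒▒▒▒▒▒▒▒▒▒▒▒▒▒▒▒▒▒▒▒▒▒▒▒▒▒▒▒▒   
▓▓▓▓▓▓▓▓▓▓▓▓▓▓▓▓▓▓▓▓▓▓▓▓▓▓▓▓▓▓   
▓▓▓▓▓▓▓▓▓▓▓▓▓▓▓▓▓▓▓▓▓▓▓▓▓▓▓▓▓▓   
▓▓▓▓▓▓▓▓▓▓▓▓▓▓▓▓▓▓▓▓▓▓▓▓▓▓▓▓▓▓   
██████████████████████████████   
██████████████████████████████   
██████████████████████████████   
██████████████████████████████   
                                 


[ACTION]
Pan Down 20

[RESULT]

                                 
                                 
                                 
                                 
                                 
                                 
                                 
                                 
                                 
                                 
                                 
                                 
                                 
                                 
                                 
                                 
                                 
                                 


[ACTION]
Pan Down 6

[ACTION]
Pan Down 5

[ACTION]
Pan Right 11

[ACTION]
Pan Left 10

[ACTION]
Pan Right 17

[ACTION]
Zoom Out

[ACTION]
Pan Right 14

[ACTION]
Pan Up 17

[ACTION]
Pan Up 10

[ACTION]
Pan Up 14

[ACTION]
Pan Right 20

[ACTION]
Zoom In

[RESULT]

                                 
                                 
                                 
                                 
                                 
                                 
                                 
                                 
░░░░░░░░                         
░░░░░░░░                         
░░░░░░░░                         
░░░░░░░░                         
░░░░░░░░                         
░░░░░░░░                         
▒▒▒▒▒▒▒▒                         
▒▒▒▒▒▒▒▒                         
▒▒▒▒▒▒▒▒                         
▒▒▒▒▒▒▒▒                         


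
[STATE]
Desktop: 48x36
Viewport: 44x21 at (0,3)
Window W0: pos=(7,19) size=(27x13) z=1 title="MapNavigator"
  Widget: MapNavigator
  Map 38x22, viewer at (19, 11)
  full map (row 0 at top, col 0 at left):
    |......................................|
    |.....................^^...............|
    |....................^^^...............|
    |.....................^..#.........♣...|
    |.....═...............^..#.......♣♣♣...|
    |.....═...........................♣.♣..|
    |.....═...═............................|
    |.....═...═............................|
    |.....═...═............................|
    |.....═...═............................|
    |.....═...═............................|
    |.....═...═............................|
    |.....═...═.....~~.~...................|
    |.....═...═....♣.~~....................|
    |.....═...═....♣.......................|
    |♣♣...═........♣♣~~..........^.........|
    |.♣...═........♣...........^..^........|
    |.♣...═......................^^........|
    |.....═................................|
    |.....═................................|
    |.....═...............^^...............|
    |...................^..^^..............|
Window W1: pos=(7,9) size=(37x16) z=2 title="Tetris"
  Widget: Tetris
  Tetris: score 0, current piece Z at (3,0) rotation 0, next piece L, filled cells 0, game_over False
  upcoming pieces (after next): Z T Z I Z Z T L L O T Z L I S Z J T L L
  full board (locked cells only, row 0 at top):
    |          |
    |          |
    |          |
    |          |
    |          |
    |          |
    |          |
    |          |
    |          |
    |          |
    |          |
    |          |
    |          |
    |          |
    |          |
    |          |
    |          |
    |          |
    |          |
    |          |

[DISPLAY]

                                            
                                            
                                            
                                            
                                            
                                            
       ┏━━━━━━━━━━━━━━━━━━━━━━━━━━━━━━━━━━━┓
       ┃ Tetris                            ┃
       ┠───────────────────────────────────┨
       ┃          │Next:                   ┃
       ┃          │  ▒                     ┃
       ┃          │▒▒▒                     ┃
       ┃          │                        ┃
       ┃          │                        ┃
       ┃          │                        ┃
       ┃          │Score:                  ┃
       ┃          │0                       ┃
       ┃          │                        ┃
       ┃          │                        ┃
       ┃          │                        ┃
       ┃          │                        ┃


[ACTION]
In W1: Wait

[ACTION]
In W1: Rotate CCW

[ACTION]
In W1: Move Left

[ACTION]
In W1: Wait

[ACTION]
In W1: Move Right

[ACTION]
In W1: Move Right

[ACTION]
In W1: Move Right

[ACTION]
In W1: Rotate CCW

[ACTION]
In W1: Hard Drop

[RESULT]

                                            
                                            
                                            
                                            
                                            
                                            
       ┏━━━━━━━━━━━━━━━━━━━━━━━━━━━━━━━━━━━┓
       ┃ Tetris                            ┃
       ┠───────────────────────────────────┨
       ┃          │Next:                   ┃
       ┃          │▓▓                      ┃
       ┃          │ ▓▓                     ┃
       ┃          │                        ┃
       ┃          │                        ┃
       ┃          │                        ┃
       ┃          │Score:                  ┃
       ┃          │0                       ┃
       ┃          │                        ┃
       ┃          │                        ┃
       ┃     ▓▓   │                        ┃
       ┃      ▓▓  │                        ┃


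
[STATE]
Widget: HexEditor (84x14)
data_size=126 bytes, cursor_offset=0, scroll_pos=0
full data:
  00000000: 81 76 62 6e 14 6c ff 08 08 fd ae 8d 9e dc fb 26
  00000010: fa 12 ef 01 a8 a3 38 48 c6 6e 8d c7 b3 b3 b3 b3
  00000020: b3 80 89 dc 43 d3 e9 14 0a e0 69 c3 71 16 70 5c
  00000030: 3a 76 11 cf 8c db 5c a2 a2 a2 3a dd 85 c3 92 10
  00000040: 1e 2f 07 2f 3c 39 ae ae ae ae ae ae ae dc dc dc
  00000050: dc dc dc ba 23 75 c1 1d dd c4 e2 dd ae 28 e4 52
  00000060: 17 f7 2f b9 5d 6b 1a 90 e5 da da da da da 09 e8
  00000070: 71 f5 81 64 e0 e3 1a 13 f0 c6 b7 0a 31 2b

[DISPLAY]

00000000  81 76 62 6e 14 6c ff 08  08 fd ae 8d 9e dc fb 26  |.vbn.l.........&|      
00000010  fa 12 ef 01 a8 a3 38 48  c6 6e 8d c7 b3 b3 b3 b3  |......8H.n......|      
00000020  b3 80 89 dc 43 d3 e9 14  0a e0 69 c3 71 16 70 5c  |....C.....i.q.p\|      
00000030  3a 76 11 cf 8c db 5c a2  a2 a2 3a dd 85 c3 92 10  |:v....\...:.....|      
00000040  1e 2f 07 2f 3c 39 ae ae  ae ae ae ae ae dc dc dc  |././<9..........|      
00000050  dc dc dc ba 23 75 c1 1d  dd c4 e2 dd ae 28 e4 52  |....#u.......(.R|      
00000060  17 f7 2f b9 5d 6b 1a 90  e5 da da da da da 09 e8  |../.]k..........|      
00000070  71 f5 81 64 e0 e3 1a 13  f0 c6 b7 0a 31 2b        |q..d........1+  |      
                                                                                    
                                                                                    
                                                                                    
                                                                                    
                                                                                    
                                                                                    


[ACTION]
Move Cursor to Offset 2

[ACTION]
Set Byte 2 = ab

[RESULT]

00000000  81 76 AB 6e 14 6c ff 08  08 fd ae 8d 9e dc fb 26  |.v.n.l.........&|      
00000010  fa 12 ef 01 a8 a3 38 48  c6 6e 8d c7 b3 b3 b3 b3  |......8H.n......|      
00000020  b3 80 89 dc 43 d3 e9 14  0a e0 69 c3 71 16 70 5c  |....C.....i.q.p\|      
00000030  3a 76 11 cf 8c db 5c a2  a2 a2 3a dd 85 c3 92 10  |:v....\...:.....|      
00000040  1e 2f 07 2f 3c 39 ae ae  ae ae ae ae ae dc dc dc  |././<9..........|      
00000050  dc dc dc ba 23 75 c1 1d  dd c4 e2 dd ae 28 e4 52  |....#u.......(.R|      
00000060  17 f7 2f b9 5d 6b 1a 90  e5 da da da da da 09 e8  |../.]k..........|      
00000070  71 f5 81 64 e0 e3 1a 13  f0 c6 b7 0a 31 2b        |q..d........1+  |      
                                                                                    
                                                                                    
                                                                                    
                                                                                    
                                                                                    
                                                                                    


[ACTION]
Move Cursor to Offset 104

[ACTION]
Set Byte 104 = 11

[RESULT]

00000000  81 76 ab 6e 14 6c ff 08  08 fd ae 8d 9e dc fb 26  |.v.n.l.........&|      
00000010  fa 12 ef 01 a8 a3 38 48  c6 6e 8d c7 b3 b3 b3 b3  |......8H.n......|      
00000020  b3 80 89 dc 43 d3 e9 14  0a e0 69 c3 71 16 70 5c  |....C.....i.q.p\|      
00000030  3a 76 11 cf 8c db 5c a2  a2 a2 3a dd 85 c3 92 10  |:v....\...:.....|      
00000040  1e 2f 07 2f 3c 39 ae ae  ae ae ae ae ae dc dc dc  |././<9..........|      
00000050  dc dc dc ba 23 75 c1 1d  dd c4 e2 dd ae 28 e4 52  |....#u.......(.R|      
00000060  17 f7 2f b9 5d 6b 1a 90  11 da da da da da 09 e8  |../.]k..........|      
00000070  71 f5 81 64 e0 e3 1a 13  f0 c6 b7 0a 31 2b        |q..d........1+  |      
                                                                                    
                                                                                    
                                                                                    
                                                                                    
                                                                                    
                                                                                    


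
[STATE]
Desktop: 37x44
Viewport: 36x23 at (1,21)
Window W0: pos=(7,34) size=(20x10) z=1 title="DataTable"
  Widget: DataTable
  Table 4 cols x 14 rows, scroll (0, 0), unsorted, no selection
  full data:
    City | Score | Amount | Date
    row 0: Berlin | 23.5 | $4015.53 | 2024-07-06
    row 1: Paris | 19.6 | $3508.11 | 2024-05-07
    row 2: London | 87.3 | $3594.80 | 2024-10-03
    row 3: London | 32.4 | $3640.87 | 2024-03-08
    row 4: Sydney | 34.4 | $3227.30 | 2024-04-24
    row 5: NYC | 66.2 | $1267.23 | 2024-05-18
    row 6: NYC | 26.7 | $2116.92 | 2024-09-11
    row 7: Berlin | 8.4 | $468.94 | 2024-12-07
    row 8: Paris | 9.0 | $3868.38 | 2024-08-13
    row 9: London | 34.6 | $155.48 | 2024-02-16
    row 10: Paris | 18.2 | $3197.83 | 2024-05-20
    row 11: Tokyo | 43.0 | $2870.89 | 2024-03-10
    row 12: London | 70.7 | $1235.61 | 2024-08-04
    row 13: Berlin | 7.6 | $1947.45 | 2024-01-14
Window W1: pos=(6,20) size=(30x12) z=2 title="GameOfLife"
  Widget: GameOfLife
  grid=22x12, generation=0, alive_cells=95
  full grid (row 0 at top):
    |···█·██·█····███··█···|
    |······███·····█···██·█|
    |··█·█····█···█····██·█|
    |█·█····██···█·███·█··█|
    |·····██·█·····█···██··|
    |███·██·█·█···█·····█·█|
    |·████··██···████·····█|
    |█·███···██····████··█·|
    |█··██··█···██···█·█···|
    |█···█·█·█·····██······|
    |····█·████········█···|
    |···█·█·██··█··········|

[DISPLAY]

     ┃ GameOfLife                 ┃ 
     ┠────────────────────────────┨ 
     ┃Gen: 0                      ┃ 
     ┃··█·█····█···█····██·█      ┃ 
     ┃█·█····██···█·███·█··█      ┃ 
     ┃·····██·█·····█···██··      ┃ 
     ┃███·██·█·█···█·····█·█      ┃ 
     ┃·████··██···████·····█      ┃ 
     ┃█·███···██····████··█·      ┃ 
     ┃█··██··█···██···█·█···      ┃ 
     ┗━━━━━━━━━━━━━━━━━━━━━━━━━━━━┛ 
                                    
                                    
      ┏━━━━━━━━━━━━━━━━━━┓          
      ┃ DataTable        ┃          
      ┠──────────────────┨          
      ┃City  │Score│Amoun┃          
      ┃──────┼─────┼─────┃          
      ┃Berlin│23.5 │$4015┃          
      ┃Paris │19.6 │$3508┃          
      ┃London│87.3 │$3594┃          
      ┃London│32.4 │$3640┃          
      ┗━━━━━━━━━━━━━━━━━━┛          


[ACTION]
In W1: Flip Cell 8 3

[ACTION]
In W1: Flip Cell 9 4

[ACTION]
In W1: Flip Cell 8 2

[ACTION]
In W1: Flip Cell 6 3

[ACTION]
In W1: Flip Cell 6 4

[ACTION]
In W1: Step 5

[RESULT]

     ┃ GameOfLife                 ┃ 
     ┠────────────────────────────┨ 
     ┃Gen: 5                      ┃ 
     ┃█··█···██···█·····█···      ┃ 
     ┃··█······█···███████··      ┃ 
     ┃··········███·····██··      ┃ 
     ┃█·██···██··██·····█·█·      ┃ 
     ┃····██··██·██·█·████··      ┃ 
     ┃█·········█·██····██··      ┃ 
     ┃█·█████··█··█·········      ┃ 
     ┗━━━━━━━━━━━━━━━━━━━━━━━━━━━━┛ 
                                    
                                    
      ┏━━━━━━━━━━━━━━━━━━┓          
      ┃ DataTable        ┃          
      ┠──────────────────┨          
      ┃City  │Score│Amoun┃          
      ┃──────┼─────┼─────┃          
      ┃Berlin│23.5 │$4015┃          
      ┃Paris │19.6 │$3508┃          
      ┃London│87.3 │$3594┃          
      ┃London│32.4 │$3640┃          
      ┗━━━━━━━━━━━━━━━━━━┛          


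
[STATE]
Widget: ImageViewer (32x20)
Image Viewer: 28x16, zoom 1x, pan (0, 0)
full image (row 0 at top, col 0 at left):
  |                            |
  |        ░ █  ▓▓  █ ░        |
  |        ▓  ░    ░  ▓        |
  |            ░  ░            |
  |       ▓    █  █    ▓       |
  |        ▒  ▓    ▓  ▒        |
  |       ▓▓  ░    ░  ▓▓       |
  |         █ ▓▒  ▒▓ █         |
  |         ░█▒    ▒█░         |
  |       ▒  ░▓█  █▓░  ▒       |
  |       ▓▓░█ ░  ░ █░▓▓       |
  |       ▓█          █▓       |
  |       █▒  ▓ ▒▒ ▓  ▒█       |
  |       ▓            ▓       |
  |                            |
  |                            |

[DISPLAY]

                                
        ░ █  ▓▓  █ ░            
        ▓  ░    ░  ▓            
            ░  ░                
       ▓    █  █    ▓           
        ▒  ▓    ▓  ▒            
       ▓▓  ░    ░  ▓▓           
         █ ▓▒  ▒▓ █             
         ░█▒    ▒█░             
       ▒  ░▓█  █▓░  ▒           
       ▓▓░█ ░  ░ █░▓▓           
       ▓█          █▓           
       █▒  ▓ ▒▒ ▓  ▒█           
       ▓            ▓           
                                
                                
                                
                                
                                
                                


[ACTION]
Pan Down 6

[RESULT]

       ▓▓  ░    ░  ▓▓           
         █ ▓▒  ▒▓ █             
         ░█▒    ▒█░             
       ▒  ░▓█  █▓░  ▒           
       ▓▓░█ ░  ░ █░▓▓           
       ▓█          █▓           
       █▒  ▓ ▒▒ ▓  ▒█           
       ▓            ▓           
                                
                                
                                
                                
                                
                                
                                
                                
                                
                                
                                
                                


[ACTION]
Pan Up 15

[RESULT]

                                
        ░ █  ▓▓  █ ░            
        ▓  ░    ░  ▓            
            ░  ░                
       ▓    █  █    ▓           
        ▒  ▓    ▓  ▒            
       ▓▓  ░    ░  ▓▓           
         █ ▓▒  ▒▓ █             
         ░█▒    ▒█░             
       ▒  ░▓█  █▓░  ▒           
       ▓▓░█ ░  ░ █░▓▓           
       ▓█          █▓           
       █▒  ▓ ▒▒ ▓  ▒█           
       ▓            ▓           
                                
                                
                                
                                
                                
                                


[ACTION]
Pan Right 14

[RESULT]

                                
▓  █ ░                          
  ░  ▓                          
 ░                              
 █    ▓                         
  ▓  ▒                          
  ░  ▓▓                         
 ▒▓ █                           
  ▒█░                           
 █▓░  ▒                         
 ░ █░▓▓                         
     █▓                         
▒ ▓  ▒█                         
      ▓                         
                                
                                
                                
                                
                                
                                


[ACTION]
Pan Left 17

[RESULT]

                                
        ░ █  ▓▓  █ ░            
        ▓  ░    ░  ▓            
            ░  ░                
       ▓    █  █    ▓           
        ▒  ▓    ▓  ▒            
       ▓▓  ░    ░  ▓▓           
         █ ▓▒  ▒▓ █             
         ░█▒    ▒█░             
       ▒  ░▓█  █▓░  ▒           
       ▓▓░█ ░  ░ █░▓▓           
       ▓█          █▓           
       █▒  ▓ ▒▒ ▓  ▒█           
       ▓            ▓           
                                
                                
                                
                                
                                
                                


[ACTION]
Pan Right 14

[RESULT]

                                
▓  █ ░                          
  ░  ▓                          
 ░                              
 █    ▓                         
  ▓  ▒                          
  ░  ▓▓                         
 ▒▓ █                           
  ▒█░                           
 █▓░  ▒                         
 ░ █░▓▓                         
     █▓                         
▒ ▓  ▒█                         
      ▓                         
                                
                                
                                
                                
                                
                                


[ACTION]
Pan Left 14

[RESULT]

                                
        ░ █  ▓▓  █ ░            
        ▓  ░    ░  ▓            
            ░  ░                
       ▓    █  █    ▓           
        ▒  ▓    ▓  ▒            
       ▓▓  ░    ░  ▓▓           
         █ ▓▒  ▒▓ █             
         ░█▒    ▒█░             
       ▒  ░▓█  █▓░  ▒           
       ▓▓░█ ░  ░ █░▓▓           
       ▓█          █▓           
       █▒  ▓ ▒▒ ▓  ▒█           
       ▓            ▓           
                                
                                
                                
                                
                                
                                


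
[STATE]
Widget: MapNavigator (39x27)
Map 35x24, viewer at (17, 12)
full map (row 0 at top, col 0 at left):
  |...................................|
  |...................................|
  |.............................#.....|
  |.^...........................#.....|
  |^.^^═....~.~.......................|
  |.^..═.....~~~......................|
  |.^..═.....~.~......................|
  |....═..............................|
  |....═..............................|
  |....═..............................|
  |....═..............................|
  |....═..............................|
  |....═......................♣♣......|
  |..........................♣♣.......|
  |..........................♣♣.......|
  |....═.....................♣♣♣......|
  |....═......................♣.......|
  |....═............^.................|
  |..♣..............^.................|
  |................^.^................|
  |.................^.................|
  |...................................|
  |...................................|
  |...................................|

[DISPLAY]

                                       
  ...................................  
  ...................................  
  .............................#.....  
  .^...........................#.....  
  ^.^^═....~.~.......................  
  .^..═.....~~~......................  
  .^..═.....~.~......................  
  ....═..............................  
  ....═..............................  
  ....═..............................  
  ....═..............................  
  ....═..............................  
  ....═............@.........♣♣......  
  ..........................♣♣.......  
  ..........................♣♣.......  
  ....═.....................♣♣♣......  
  ....═......................♣.......  
  ....═............^.................  
  ..♣..............^.................  
  ................^.^................  
  .................^.................  
  ...................................  
  ...................................  
  ...................................  
                                       
                                       


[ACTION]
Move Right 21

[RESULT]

                                       
....................                   
....................                   
..............#.....                   
..............#.....                   
....................                   
....................                   
....................                   
....................                   
....................                   
....................                   
....................                   
....................                   
............♣♣.....@                   
...........♣♣.......                   
...........♣♣.......                   
...........♣♣♣......                   
............♣.......                   
..^.................                   
..^.................                   
.^.^................                   
..^.................                   
....................                   
....................                   
....................                   
                                       
                                       


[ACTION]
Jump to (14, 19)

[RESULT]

     .^..═.....~.~.....................
     ....═.............................
     ....═.............................
     ....═.............................
     ....═.............................
     ....═.............................
     ....═......................♣♣.....
     ..........................♣♣......
     ..........................♣♣......
     ....═.....................♣♣♣.....
     ....═......................♣......
     ....═............^................
     ..♣..............^................
     ..............@.^.^...............
     .................^................
     ..................................
     ..................................
     ..................................
                                       
                                       
                                       
                                       
                                       
                                       
                                       
                                       
                                       


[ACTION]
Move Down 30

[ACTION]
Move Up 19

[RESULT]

                                       
                                       
                                       
                                       
                                       
                                       
                                       
                                       
                                       
     ..................................
     ..................................
     .............................#....
     .^...........................#....
     ^.^^═....~.~..@...................
     .^..═.....~~~.....................
     .^..═.....~.~.....................
     ....═.............................
     ....═.............................
     ....═.............................
     ....═.............................
     ....═.............................
     ....═......................♣♣.....
     ..........................♣♣......
     ..........................♣♣......
     ....═.....................♣♣♣.....
     ....═......................♣......
     ....═............^................


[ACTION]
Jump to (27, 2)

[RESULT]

                                       
                                       
                                       
                                       
                                       
                                       
                                       
                                       
                                       
                                       
                                       
...........................            
...........................            
...................@.#.....            
.....................#.....            
.~.~.......................            
..~~~......................            
..~.~......................            
...........................            
...........................            
...........................            
...........................            
...........................            
...................♣♣......            
..................♣♣.......            
..................♣♣.......            
..................♣♣♣......            


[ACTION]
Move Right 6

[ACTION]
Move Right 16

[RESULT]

                                       
                                       
                                       
                                       
                                       
                                       
                                       
                                       
                                       
                                       
                                       
....................                   
....................                   
..............#....@                   
..............#.....                   
....................                   
....................                   
....................                   
....................                   
....................                   
....................                   
....................                   
....................                   
............♣♣......                   
...........♣♣.......                   
...........♣♣.......                   
...........♣♣♣......                   
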